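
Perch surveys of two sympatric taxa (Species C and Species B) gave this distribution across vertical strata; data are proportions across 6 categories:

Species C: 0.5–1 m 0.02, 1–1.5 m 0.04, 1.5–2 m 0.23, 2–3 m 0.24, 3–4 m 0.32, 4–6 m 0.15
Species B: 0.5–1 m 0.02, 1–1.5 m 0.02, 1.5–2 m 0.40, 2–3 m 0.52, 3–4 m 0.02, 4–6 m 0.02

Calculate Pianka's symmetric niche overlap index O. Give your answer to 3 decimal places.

Σ p₁ᵢp₂ᵢ = 0.0004 + 0.0008 + 0.0920 + 0.1248 + 0.0064 + 0.0030 = 0.2274
Σp_1ᵢ² = 0.02² + 0.04² + 0.23² + 0.24² + 0.32² + 0.15² = 0.0004 + 0.0016 + 0.0529 + 0.0576 + 0.1024 + 0.0225 = 0.2374
Σp_2ᵢ² = 0.02² + 0.02² + 0.40² + 0.52² + 0.02² + 0.02² = 0.0004 + 0.0004 + 0.1600 + 0.2704 + 0.0004 + 0.0004 = 0.4320
O = 0.2274 / √(0.2374 × 0.4320) = 0.2274 / 0.320245 = 0.71008

0.710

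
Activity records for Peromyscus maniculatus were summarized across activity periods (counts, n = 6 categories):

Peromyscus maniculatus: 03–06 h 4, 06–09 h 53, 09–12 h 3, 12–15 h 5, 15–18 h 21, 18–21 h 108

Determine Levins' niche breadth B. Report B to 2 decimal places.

Proportions for Peromyscus maniculatus (n=194): 4/194=0.0206, 53/194=0.2732, 3/194=0.0155, 5/194=0.0258, 21/194=0.1082, 108/194=0.5567
Σpᵢ² = 0.0206² + 0.2732² + 0.0155² + 0.0258² + 0.1082² + 0.5567² = 0.000424 + 0.074638 + 0.000240 + 0.000666 + 0.011707 + 0.309915 = 0.397590
B = 1 / 0.397590 = 2.5152

2.52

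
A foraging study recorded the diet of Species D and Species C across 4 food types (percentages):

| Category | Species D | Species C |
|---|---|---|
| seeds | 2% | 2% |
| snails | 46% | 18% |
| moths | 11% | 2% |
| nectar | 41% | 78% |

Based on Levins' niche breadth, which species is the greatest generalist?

Species D

Convert percentages to proportions (divide by 100).
Σp_Dᵢ² = 0.02² + 0.46² + 0.11² + 0.41² = 0.0004 + 0.2116 + 0.0121 + 0.1681 = 0.3922
B_D = 1 / 0.3922 = 2.5497
Σp_Cᵢ² = 0.02² + 0.18² + 0.02² + 0.78² = 0.0004 + 0.0324 + 0.0004 + 0.6084 = 0.6416
B_C = 1 / 0.6416 = 1.5586
Highest B → broadest niche (most generalist): Species D (B = 2.55).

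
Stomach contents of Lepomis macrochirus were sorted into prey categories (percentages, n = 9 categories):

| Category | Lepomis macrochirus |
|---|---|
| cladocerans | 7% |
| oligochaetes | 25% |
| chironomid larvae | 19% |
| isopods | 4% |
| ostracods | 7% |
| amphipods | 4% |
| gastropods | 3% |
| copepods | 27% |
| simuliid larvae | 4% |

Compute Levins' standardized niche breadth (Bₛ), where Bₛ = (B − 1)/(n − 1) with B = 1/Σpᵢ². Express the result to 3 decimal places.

Convert percentages to proportions (divide by 100).
Σpᵢ² = 0.07² + 0.25² + 0.19² + 0.04² + 0.07² + 0.04² + 0.03² + 0.27² + 0.04² = 0.0049 + 0.0625 + 0.0361 + 0.0016 + 0.0049 + 0.0016 + 0.0009 + 0.0729 + 0.0016 = 0.1870
B = 1 / 0.1870 = 5.34759
Bₛ = (B − 1)/(n − 1) = (5.34759 − 1)/(9 − 1) = 4.34759/8 = 0.54345

0.543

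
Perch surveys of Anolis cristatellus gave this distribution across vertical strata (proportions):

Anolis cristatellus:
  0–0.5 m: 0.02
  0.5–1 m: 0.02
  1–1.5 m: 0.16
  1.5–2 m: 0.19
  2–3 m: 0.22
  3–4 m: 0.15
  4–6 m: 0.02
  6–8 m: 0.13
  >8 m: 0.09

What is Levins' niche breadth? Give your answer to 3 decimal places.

Σpᵢ² = 0.02² + 0.02² + 0.16² + 0.19² + 0.22² + 0.15² + 0.02² + 0.13² + 0.09² = 0.0004 + 0.0004 + 0.0256 + 0.0361 + 0.0484 + 0.0225 + 0.0004 + 0.0169 + 0.0081 = 0.1588
B = 1 / 0.1588 = 6.29723

6.297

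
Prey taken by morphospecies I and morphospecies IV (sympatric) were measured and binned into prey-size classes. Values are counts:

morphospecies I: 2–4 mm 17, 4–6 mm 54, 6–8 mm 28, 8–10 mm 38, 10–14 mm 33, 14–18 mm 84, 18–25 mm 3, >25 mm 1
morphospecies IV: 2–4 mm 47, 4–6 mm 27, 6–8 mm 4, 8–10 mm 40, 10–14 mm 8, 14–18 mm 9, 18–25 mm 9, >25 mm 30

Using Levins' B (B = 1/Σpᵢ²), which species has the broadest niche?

Proportions for morphospecies I (n=258): 17/258=0.0659, 54/258=0.2093, 28/258=0.1085, 38/258=0.1473, 33/258=0.1279, 84/258=0.3256, 3/258=0.0116, 1/258=0.0039
Proportions for morphospecies IV (n=174): 47/174=0.2701, 27/174=0.1552, 4/174=0.0230, 40/174=0.2299, 8/174=0.0460, 9/174=0.0517, 9/174=0.0517, 30/174=0.1724
Σp_Iᵢ² = 0.0659² + 0.2093² + 0.1085² + 0.1473² + 0.1279² + 0.3256² + 0.0116² + 0.0039² = 0.004343 + 0.043806 + 0.011772 + 0.021697 + 0.016358 + 0.106015 + 0.000135 + 0.000015 = 0.204141
B_I = 1 / 0.204141 = 4.8986
Σp_IVᵢ² = 0.2701² + 0.1552² + 0.0230² + 0.2299² + 0.0460² + 0.0517² + 0.0517² + 0.1724² = 0.072954 + 0.024087 + 0.000529 + 0.052854 + 0.002116 + 0.002673 + 0.002673 + 0.029722 = 0.187608
B_IV = 1 / 0.187608 = 5.3303
Highest B → broadest niche (most generalist): morphospecies IV (B = 5.33).

morphospecies IV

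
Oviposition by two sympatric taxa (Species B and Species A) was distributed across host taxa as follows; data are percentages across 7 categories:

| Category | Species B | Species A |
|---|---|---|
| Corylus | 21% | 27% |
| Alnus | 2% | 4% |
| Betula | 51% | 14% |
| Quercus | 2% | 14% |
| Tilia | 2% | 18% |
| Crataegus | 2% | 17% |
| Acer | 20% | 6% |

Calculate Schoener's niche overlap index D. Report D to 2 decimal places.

Convert percentages to proportions (divide by 100).
Σ|p₁ᵢ − p₂ᵢ| = 0.06 + 0.02 + 0.37 + 0.12 + 0.16 + 0.15 + 0.14 = 1.02
D = 1 − ½ × 1.02 = 1 − 0.510 = 0.4900

0.49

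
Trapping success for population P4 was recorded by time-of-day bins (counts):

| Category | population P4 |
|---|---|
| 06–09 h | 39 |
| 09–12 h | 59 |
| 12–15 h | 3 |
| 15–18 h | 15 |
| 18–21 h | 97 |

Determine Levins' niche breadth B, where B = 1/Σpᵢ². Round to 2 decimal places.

3.10

Proportions for population P4 (n=213): 39/213=0.1831, 59/213=0.2770, 3/213=0.0141, 15/213=0.0704, 97/213=0.4554
Σpᵢ² = 0.1831² + 0.2770² + 0.0141² + 0.0704² + 0.4554² = 0.033526 + 0.076729 + 0.000199 + 0.004956 + 0.207389 = 0.322799
B = 1 / 0.322799 = 3.0979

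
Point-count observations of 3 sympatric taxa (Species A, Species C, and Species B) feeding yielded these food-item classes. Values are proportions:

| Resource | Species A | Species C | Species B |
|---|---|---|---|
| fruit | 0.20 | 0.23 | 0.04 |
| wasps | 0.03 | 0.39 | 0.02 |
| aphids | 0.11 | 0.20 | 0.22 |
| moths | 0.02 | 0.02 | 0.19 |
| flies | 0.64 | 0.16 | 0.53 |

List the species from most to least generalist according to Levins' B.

Σp_Aᵢ² = 0.20² + 0.03² + 0.11² + 0.02² + 0.64² = 0.0400 + 0.0009 + 0.0121 + 0.0004 + 0.4096 = 0.4630
B_A = 1 / 0.4630 = 2.1598
Σp_Cᵢ² = 0.23² + 0.39² + 0.20² + 0.02² + 0.16² = 0.0529 + 0.1521 + 0.0400 + 0.0004 + 0.0256 = 0.2710
B_C = 1 / 0.2710 = 3.6900
Σp_Bᵢ² = 0.04² + 0.02² + 0.22² + 0.19² + 0.53² = 0.0016 + 0.0004 + 0.0484 + 0.0361 + 0.2809 = 0.3674
B_B = 1 / 0.3674 = 2.7218
Ranking by B (broadest → narrowest): Species C (3.69) > Species B (2.72) > Species A (2.16)

Species C > Species B > Species A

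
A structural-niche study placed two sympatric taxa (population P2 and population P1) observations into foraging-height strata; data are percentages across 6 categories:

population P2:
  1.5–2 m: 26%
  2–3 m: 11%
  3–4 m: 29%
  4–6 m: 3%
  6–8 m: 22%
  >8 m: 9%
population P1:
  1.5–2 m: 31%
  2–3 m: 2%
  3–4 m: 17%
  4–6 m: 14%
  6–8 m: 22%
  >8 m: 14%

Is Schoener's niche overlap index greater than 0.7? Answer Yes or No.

Convert percentages to proportions (divide by 100).
Σ|p₁ᵢ − p₂ᵢ| = 0.05 + 0.09 + 0.12 + 0.11 + 0.00 + 0.05 = 0.42
D = 1 − ½ × 0.42 = 1 − 0.210 = 0.7900
D = 0.7900 > 0.7 → Yes.

Yes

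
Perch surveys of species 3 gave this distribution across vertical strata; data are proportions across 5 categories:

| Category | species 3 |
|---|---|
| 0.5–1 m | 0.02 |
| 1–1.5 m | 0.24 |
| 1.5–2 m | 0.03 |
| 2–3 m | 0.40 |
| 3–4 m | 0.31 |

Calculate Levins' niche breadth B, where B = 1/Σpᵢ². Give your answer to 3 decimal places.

Σpᵢ² = 0.02² + 0.24² + 0.03² + 0.40² + 0.31² = 0.0004 + 0.0576 + 0.0009 + 0.1600 + 0.0961 = 0.3150
B = 1 / 0.3150 = 3.17460

3.175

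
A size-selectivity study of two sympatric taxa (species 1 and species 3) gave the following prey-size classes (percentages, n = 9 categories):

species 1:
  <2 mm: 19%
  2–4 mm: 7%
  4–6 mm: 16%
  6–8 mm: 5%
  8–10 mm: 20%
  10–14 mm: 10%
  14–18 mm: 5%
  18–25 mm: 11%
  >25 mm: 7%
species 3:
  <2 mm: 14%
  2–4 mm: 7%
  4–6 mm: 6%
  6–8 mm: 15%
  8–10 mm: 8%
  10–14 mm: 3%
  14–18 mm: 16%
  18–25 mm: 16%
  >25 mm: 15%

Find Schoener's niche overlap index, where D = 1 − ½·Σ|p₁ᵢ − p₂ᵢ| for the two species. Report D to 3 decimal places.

0.660

Convert percentages to proportions (divide by 100).
Σ|p₁ᵢ − p₂ᵢ| = 0.05 + 0.00 + 0.10 + 0.10 + 0.12 + 0.07 + 0.11 + 0.05 + 0.08 = 0.68
D = 1 − ½ × 0.68 = 1 − 0.340 = 0.66000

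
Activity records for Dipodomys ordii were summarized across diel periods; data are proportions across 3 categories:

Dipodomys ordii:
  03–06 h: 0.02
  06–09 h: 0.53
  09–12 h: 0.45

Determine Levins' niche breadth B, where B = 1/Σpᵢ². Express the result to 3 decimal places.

Σpᵢ² = 0.02² + 0.53² + 0.45² = 0.0004 + 0.2809 + 0.2025 = 0.4838
B = 1 / 0.4838 = 2.06697

2.067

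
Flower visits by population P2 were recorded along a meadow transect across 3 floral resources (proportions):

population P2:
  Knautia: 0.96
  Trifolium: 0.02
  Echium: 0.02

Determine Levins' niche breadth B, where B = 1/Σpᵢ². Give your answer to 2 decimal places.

1.08

Σpᵢ² = 0.96² + 0.02² + 0.02² = 0.9216 + 0.0004 + 0.0004 = 0.9224
B = 1 / 0.9224 = 1.0841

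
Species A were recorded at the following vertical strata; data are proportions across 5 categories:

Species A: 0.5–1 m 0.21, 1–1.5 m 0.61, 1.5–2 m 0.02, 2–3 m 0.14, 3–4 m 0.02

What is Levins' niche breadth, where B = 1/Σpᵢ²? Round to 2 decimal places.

Σpᵢ² = 0.21² + 0.61² + 0.02² + 0.14² + 0.02² = 0.0441 + 0.3721 + 0.0004 + 0.0196 + 0.0004 = 0.4366
B = 1 / 0.4366 = 2.2904

2.29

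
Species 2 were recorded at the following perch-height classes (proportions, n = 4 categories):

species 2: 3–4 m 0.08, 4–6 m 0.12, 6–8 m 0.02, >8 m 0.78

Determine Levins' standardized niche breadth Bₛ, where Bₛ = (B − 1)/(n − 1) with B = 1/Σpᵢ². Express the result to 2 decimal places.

0.20

Σpᵢ² = 0.08² + 0.12² + 0.02² + 0.78² = 0.0064 + 0.0144 + 0.0004 + 0.6084 = 0.6296
B = 1 / 0.6296 = 1.5883
Bₛ = (B − 1)/(n − 1) = (1.5883 − 1)/(4 − 1) = 0.5883/3 = 0.1961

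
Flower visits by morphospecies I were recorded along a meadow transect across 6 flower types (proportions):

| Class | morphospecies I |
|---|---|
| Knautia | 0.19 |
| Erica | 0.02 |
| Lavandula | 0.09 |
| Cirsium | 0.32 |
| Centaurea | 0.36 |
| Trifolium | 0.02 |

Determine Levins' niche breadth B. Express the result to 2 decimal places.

Σpᵢ² = 0.19² + 0.02² + 0.09² + 0.32² + 0.36² + 0.02² = 0.0361 + 0.0004 + 0.0081 + 0.1024 + 0.1296 + 0.0004 = 0.2770
B = 1 / 0.2770 = 3.6101

3.61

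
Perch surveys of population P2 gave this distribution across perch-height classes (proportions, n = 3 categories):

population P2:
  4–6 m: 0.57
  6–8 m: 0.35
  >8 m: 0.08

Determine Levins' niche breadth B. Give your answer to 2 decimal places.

2.20

Σpᵢ² = 0.57² + 0.35² + 0.08² = 0.3249 + 0.1225 + 0.0064 = 0.4538
B = 1 / 0.4538 = 2.2036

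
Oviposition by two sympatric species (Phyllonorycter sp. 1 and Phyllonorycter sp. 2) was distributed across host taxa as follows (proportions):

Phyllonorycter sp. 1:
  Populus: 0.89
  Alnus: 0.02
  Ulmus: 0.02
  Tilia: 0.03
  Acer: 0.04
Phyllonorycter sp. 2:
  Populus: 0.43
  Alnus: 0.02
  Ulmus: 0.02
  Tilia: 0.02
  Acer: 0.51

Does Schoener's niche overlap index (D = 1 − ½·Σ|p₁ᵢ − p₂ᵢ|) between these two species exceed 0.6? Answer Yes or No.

No

Σ|p₁ᵢ − p₂ᵢ| = 0.46 + 0.00 + 0.00 + 0.01 + 0.47 = 0.94
D = 1 − ½ × 0.94 = 1 − 0.470 = 0.5300
D = 0.5300 < 0.6 → No.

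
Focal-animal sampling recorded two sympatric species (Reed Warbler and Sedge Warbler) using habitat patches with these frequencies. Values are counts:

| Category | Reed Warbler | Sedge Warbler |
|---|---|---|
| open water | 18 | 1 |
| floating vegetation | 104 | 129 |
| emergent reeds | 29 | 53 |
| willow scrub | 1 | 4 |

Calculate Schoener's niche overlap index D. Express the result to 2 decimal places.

Proportions for Reed Warbler (n=152): 18/152=0.1184, 104/152=0.6842, 29/152=0.1908, 1/152=0.0066
Proportions for Sedge Warbler (n=187): 1/187=0.0053, 129/187=0.6898, 53/187=0.2834, 4/187=0.0214
Σ|p₁ᵢ − p₂ᵢ| = 0.1131 + 0.0056 + 0.0926 + 0.0148 = 0.2261
D = 1 − ½ × 0.2261 = 1 − 0.11305 = 0.88695

0.89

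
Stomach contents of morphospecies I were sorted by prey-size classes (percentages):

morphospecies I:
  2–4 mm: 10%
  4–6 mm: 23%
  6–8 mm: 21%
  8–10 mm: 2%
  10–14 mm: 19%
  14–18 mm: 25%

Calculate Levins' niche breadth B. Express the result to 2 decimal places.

Convert percentages to proportions (divide by 100).
Σpᵢ² = 0.10² + 0.23² + 0.21² + 0.02² + 0.19² + 0.25² = 0.0100 + 0.0529 + 0.0441 + 0.0004 + 0.0361 + 0.0625 = 0.2060
B = 1 / 0.2060 = 4.8544

4.85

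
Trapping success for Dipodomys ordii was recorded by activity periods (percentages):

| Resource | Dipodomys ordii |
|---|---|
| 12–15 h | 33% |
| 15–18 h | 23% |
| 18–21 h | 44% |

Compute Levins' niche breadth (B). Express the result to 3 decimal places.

Convert percentages to proportions (divide by 100).
Σpᵢ² = 0.33² + 0.23² + 0.44² = 0.1089 + 0.0529 + 0.1936 = 0.3554
B = 1 / 0.3554 = 2.81373

2.814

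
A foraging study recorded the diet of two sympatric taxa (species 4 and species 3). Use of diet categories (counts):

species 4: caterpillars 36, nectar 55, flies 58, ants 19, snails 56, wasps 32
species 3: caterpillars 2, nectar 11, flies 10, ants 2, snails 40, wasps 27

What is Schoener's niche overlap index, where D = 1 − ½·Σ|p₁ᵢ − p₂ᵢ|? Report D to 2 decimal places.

Proportions for species 4 (n=256): 36/256=0.1406, 55/256=0.2148, 58/256=0.2266, 19/256=0.0742, 56/256=0.2188, 32/256=0.1250
Proportions for species 3 (n=92): 2/92=0.0217, 11/92=0.1196, 10/92=0.1087, 2/92=0.0217, 40/92=0.4348, 27/92=0.2935
Σ|p₁ᵢ − p₂ᵢ| = 0.1189 + 0.0952 + 0.1179 + 0.0525 + 0.2160 + 0.1685 = 0.7690
D = 1 − ½ × 0.7690 = 1 − 0.38450 = 0.61550

0.62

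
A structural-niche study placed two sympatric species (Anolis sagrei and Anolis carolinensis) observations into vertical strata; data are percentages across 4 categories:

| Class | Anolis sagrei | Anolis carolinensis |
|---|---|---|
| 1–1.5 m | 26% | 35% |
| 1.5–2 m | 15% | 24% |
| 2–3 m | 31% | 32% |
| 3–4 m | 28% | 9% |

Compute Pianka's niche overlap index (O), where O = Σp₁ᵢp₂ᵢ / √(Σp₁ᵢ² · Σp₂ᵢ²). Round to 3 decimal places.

Convert percentages to proportions (divide by 100).
Σ p₁ᵢp₂ᵢ = 0.0910 + 0.0360 + 0.0992 + 0.0252 = 0.2514
Σp_1ᵢ² = 0.26² + 0.15² + 0.31² + 0.28² = 0.0676 + 0.0225 + 0.0961 + 0.0784 = 0.2646
Σp_2ᵢ² = 0.35² + 0.24² + 0.32² + 0.09² = 0.1225 + 0.0576 + 0.1024 + 0.0081 = 0.2906
O = 0.2514 / √(0.2646 × 0.2906) = 0.2514 / 0.277295 = 0.90662

0.907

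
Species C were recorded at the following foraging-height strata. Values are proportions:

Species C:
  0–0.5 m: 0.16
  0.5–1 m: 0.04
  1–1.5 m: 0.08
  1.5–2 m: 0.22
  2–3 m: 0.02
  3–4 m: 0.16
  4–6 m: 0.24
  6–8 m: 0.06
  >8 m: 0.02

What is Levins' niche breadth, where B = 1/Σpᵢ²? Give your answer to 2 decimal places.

5.90

Σpᵢ² = 0.16² + 0.04² + 0.08² + 0.22² + 0.02² + 0.16² + 0.24² + 0.06² + 0.02² = 0.0256 + 0.0016 + 0.0064 + 0.0484 + 0.0004 + 0.0256 + 0.0576 + 0.0036 + 0.0004 = 0.1696
B = 1 / 0.1696 = 5.8962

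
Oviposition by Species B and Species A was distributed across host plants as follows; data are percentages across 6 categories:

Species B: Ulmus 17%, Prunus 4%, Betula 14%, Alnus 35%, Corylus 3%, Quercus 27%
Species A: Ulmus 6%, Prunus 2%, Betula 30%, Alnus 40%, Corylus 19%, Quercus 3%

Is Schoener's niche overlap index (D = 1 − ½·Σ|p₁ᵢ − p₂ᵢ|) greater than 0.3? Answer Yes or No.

Yes

Convert percentages to proportions (divide by 100).
Σ|p₁ᵢ − p₂ᵢ| = 0.11 + 0.02 + 0.16 + 0.05 + 0.16 + 0.24 = 0.74
D = 1 − ½ × 0.74 = 1 − 0.370 = 0.6300
D = 0.6300 > 0.3 → Yes.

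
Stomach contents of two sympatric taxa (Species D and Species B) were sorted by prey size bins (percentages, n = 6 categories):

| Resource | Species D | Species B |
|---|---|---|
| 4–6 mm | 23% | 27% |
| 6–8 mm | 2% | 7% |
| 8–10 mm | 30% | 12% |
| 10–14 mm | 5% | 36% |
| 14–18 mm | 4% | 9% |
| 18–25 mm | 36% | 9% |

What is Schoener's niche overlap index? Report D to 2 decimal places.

0.55

Convert percentages to proportions (divide by 100).
Σ|p₁ᵢ − p₂ᵢ| = 0.04 + 0.05 + 0.18 + 0.31 + 0.05 + 0.27 = 0.90
D = 1 − ½ × 0.90 = 1 − 0.450 = 0.5500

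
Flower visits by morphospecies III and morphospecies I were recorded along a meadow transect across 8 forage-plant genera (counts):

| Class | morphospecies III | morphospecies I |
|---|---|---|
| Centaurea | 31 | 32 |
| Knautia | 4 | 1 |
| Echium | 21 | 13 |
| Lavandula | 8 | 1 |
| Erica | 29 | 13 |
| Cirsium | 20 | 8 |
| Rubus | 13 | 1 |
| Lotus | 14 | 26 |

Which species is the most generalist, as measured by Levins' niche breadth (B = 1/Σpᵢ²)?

Proportions for morphospecies III (n=140): 31/140=0.2214, 4/140=0.0286, 21/140=0.1500, 8/140=0.0571, 29/140=0.2071, 20/140=0.1429, 13/140=0.0929, 14/140=0.1000
Proportions for morphospecies I (n=95): 32/95=0.3368, 1/95=0.0105, 13/95=0.1368, 1/95=0.0105, 13/95=0.1368, 8/95=0.0842, 1/95=0.0105, 26/95=0.2737
Σp_IIIᵢ² = 0.2214² + 0.0286² + 0.1500² + 0.0571² + 0.2071² + 0.1429² + 0.0929² + 0.1000² = 0.049018 + 0.000818 + 0.022500 + 0.003260 + 0.042890 + 0.020420 + 0.008630 + 0.010000 = 0.157536
B_III = 1 / 0.157536 = 6.3478
Σp_Iᵢ² = 0.3368² + 0.0105² + 0.1368² + 0.0105² + 0.1368² + 0.0842² + 0.0105² + 0.2737² = 0.113434 + 0.000110 + 0.018714 + 0.000110 + 0.018714 + 0.007090 + 0.000110 + 0.074912 = 0.233194
B_I = 1 / 0.233194 = 4.2883
Highest B → broadest niche (most generalist): morphospecies III (B = 6.35).

morphospecies III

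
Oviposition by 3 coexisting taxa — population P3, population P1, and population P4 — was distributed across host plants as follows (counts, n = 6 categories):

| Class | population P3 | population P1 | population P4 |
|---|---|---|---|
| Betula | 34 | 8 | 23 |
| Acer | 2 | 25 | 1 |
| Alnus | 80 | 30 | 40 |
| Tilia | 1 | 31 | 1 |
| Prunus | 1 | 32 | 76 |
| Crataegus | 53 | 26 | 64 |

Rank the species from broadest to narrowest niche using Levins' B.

Proportions for population P3 (n=171): 34/171=0.1988, 2/171=0.0117, 80/171=0.4678, 1/171=0.0058, 1/171=0.0058, 53/171=0.3099
Proportions for population P1 (n=152): 8/152=0.0526, 25/152=0.1645, 30/152=0.1974, 31/152=0.2039, 32/152=0.2105, 26/152=0.1711
Proportions for population P4 (n=205): 23/205=0.1122, 1/205=0.0049, 40/205=0.1951, 1/205=0.0049, 76/205=0.3707, 64/205=0.3122
Σp_P3ᵢ² = 0.1988² + 0.0117² + 0.4678² + 0.0058² + 0.0058² + 0.3099² = 0.039521 + 0.000137 + 0.218837 + 0.000034 + 0.000034 + 0.096038 = 0.354601
B_P3 = 1 / 0.354601 = 2.8201
Σp_P1ᵢ² = 0.0526² + 0.1645² + 0.1974² + 0.2039² + 0.2105² + 0.1711² = 0.002767 + 0.027060 + 0.038967 + 0.041575 + 0.044310 + 0.029275 = 0.183954
B_P1 = 1 / 0.183954 = 5.4361
Σp_P4ᵢ² = 0.1122² + 0.0049² + 0.1951² + 0.0049² + 0.3707² + 0.3122² = 0.012589 + 0.000024 + 0.038064 + 0.000024 + 0.137418 + 0.097469 = 0.285588
B_P4 = 1 / 0.285588 = 3.5015
Ranking by B (broadest → narrowest): population P1 (5.44) > population P4 (3.50) > population P3 (2.82)

population P1 > population P4 > population P3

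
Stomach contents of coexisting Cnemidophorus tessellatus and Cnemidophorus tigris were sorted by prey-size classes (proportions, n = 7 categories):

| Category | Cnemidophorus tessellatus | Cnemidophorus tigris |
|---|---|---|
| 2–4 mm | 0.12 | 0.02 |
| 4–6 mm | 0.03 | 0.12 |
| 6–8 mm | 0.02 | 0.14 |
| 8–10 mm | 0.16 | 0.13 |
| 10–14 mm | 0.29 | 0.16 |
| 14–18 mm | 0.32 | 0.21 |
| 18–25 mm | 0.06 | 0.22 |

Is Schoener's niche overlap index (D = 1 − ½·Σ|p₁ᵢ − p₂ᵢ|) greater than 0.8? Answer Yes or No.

No

Σ|p₁ᵢ − p₂ᵢ| = 0.10 + 0.09 + 0.12 + 0.03 + 0.13 + 0.11 + 0.16 = 0.74
D = 1 − ½ × 0.74 = 1 − 0.370 = 0.6300
D = 0.6300 < 0.8 → No.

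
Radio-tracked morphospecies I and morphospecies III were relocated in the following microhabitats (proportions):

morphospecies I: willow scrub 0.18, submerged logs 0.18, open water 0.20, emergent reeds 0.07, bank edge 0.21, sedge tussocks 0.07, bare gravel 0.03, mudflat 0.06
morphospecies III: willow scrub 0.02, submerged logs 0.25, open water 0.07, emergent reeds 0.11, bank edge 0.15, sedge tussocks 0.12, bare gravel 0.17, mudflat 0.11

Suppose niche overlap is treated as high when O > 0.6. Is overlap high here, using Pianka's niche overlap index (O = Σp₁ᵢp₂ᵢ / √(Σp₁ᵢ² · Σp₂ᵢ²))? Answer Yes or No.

Yes

Σ p₁ᵢp₂ᵢ = 0.0036 + 0.0450 + 0.0140 + 0.0077 + 0.0315 + 0.0084 + 0.0051 + 0.0066 = 0.1219
Σp_1ᵢ² = 0.18² + 0.18² + 0.20² + 0.07² + 0.21² + 0.07² + 0.03² + 0.06² = 0.0324 + 0.0324 + 0.0400 + 0.0049 + 0.0441 + 0.0049 + 0.0009 + 0.0036 = 0.1632
Σp_2ᵢ² = 0.02² + 0.25² + 0.07² + 0.11² + 0.15² + 0.12² + 0.17² + 0.11² = 0.0004 + 0.0625 + 0.0049 + 0.0121 + 0.0225 + 0.0144 + 0.0289 + 0.0121 = 0.1578
O = 0.1219 / √(0.1632 × 0.1578) = 0.1219 / 0.16048 = 0.7596
O = 0.7596 > 0.6 → Yes.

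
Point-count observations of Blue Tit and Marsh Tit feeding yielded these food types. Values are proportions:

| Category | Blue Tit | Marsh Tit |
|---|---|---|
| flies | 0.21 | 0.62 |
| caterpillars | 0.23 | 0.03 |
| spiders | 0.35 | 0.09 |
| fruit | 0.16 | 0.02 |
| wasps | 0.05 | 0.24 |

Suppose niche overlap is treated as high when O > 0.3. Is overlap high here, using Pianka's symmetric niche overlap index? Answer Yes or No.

Yes

Σ p₁ᵢp₂ᵢ = 0.1302 + 0.0069 + 0.0315 + 0.0032 + 0.0120 = 0.1838
Σp_1ᵢ² = 0.21² + 0.23² + 0.35² + 0.16² + 0.05² = 0.0441 + 0.0529 + 0.1225 + 0.0256 + 0.0025 = 0.2476
Σp_2ᵢ² = 0.62² + 0.03² + 0.09² + 0.02² + 0.24² = 0.3844 + 0.0009 + 0.0081 + 0.0004 + 0.0576 = 0.4514
O = 0.1838 / √(0.2476 × 0.4514) = 0.1838 / 0.33432 = 0.5498
O = 0.5498 > 0.3 → Yes.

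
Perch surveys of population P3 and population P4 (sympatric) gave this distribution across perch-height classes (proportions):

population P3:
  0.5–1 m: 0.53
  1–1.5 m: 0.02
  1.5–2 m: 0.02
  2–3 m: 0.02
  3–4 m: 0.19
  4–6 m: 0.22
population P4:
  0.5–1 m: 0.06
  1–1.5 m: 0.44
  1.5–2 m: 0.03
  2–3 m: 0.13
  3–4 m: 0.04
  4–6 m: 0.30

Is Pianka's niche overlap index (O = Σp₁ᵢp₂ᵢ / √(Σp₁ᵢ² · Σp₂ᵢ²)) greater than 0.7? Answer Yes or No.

No

Σ p₁ᵢp₂ᵢ = 0.0318 + 0.0088 + 0.0006 + 0.0026 + 0.0076 + 0.0660 = 0.1174
Σp_1ᵢ² = 0.53² + 0.02² + 0.02² + 0.02² + 0.19² + 0.22² = 0.2809 + 0.0004 + 0.0004 + 0.0004 + 0.0361 + 0.0484 = 0.3666
Σp_2ᵢ² = 0.06² + 0.44² + 0.03² + 0.13² + 0.04² + 0.30² = 0.0036 + 0.1936 + 0.0009 + 0.0169 + 0.0016 + 0.0900 = 0.3066
O = 0.1174 / √(0.3666 × 0.3066) = 0.1174 / 0.33526 = 0.3502
O = 0.3502 < 0.7 → No.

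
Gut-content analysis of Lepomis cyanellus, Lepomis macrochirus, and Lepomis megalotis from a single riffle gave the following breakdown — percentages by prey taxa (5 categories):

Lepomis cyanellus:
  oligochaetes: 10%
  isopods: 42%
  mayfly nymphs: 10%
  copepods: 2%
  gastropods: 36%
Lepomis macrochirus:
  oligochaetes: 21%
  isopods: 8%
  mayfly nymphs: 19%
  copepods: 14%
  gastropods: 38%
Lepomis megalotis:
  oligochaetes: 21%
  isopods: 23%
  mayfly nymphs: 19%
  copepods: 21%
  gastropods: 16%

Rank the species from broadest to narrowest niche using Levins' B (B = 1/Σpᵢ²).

Lepomis megalotis > Lepomis macrochirus > Lepomis cyanellus

Convert percentages to proportions (divide by 100).
Σp_cyanᵢ² = 0.10² + 0.42² + 0.10² + 0.02² + 0.36² = 0.0100 + 0.1764 + 0.0100 + 0.0004 + 0.1296 = 0.3264
B_cyan = 1 / 0.3264 = 3.0637
Σp_macrᵢ² = 0.21² + 0.08² + 0.19² + 0.14² + 0.38² = 0.0441 + 0.0064 + 0.0361 + 0.0196 + 0.1444 = 0.2506
B_macr = 1 / 0.2506 = 3.9904
Σp_megaᵢ² = 0.21² + 0.23² + 0.19² + 0.21² + 0.16² = 0.0441 + 0.0529 + 0.0361 + 0.0441 + 0.0256 = 0.2028
B_mega = 1 / 0.2028 = 4.9310
Ranking by B (broadest → narrowest): Lepomis megalotis (4.93) > Lepomis macrochirus (3.99) > Lepomis cyanellus (3.06)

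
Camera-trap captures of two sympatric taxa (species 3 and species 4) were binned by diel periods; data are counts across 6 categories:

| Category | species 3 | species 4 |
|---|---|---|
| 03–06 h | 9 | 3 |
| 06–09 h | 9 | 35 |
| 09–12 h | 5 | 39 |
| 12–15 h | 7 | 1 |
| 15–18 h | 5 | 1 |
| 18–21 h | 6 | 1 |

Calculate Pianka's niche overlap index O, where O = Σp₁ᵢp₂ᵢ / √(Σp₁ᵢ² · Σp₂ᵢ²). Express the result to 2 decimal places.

0.61

Proportions for species 3 (n=41): 9/41=0.2195, 9/41=0.2195, 5/41=0.1220, 7/41=0.1707, 5/41=0.1220, 6/41=0.1463
Proportions for species 4 (n=80): 3/80=0.0375, 35/80=0.4375, 39/80=0.4875, 1/80=0.0125, 1/80=0.0125, 1/80=0.0125
Σ p₁ᵢp₂ᵢ = 0.008231 + 0.096031 + 0.059475 + 0.002134 + 0.001525 + 0.001829 = 0.169225
Σp_1ᵢ² = 0.2195² + 0.2195² + 0.1220² + 0.1707² + 0.1220² + 0.1463² = 0.048180 + 0.048180 + 0.014884 + 0.029138 + 0.014884 + 0.021404 = 0.176670
Σp_2ᵢ² = 0.0375² + 0.4375² + 0.4875² + 0.0125² + 0.0125² + 0.0125² = 0.001406 + 0.191406 + 0.237656 + 0.000156 + 0.000156 + 0.000156 = 0.430936
O = 0.169225 / √(0.176670 × 0.430936) = 0.169225 / 0.2759229 = 0.6133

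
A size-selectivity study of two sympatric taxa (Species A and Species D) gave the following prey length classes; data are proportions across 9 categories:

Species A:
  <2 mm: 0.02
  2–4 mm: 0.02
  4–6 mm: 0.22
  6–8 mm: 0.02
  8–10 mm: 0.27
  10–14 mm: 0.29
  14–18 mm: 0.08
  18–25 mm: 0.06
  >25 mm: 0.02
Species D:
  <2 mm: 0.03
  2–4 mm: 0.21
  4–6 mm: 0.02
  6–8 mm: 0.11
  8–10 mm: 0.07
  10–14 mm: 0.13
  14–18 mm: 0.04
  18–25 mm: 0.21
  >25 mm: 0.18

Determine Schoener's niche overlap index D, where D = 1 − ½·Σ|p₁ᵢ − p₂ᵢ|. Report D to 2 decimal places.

Σ|p₁ᵢ − p₂ᵢ| = 0.01 + 0.19 + 0.20 + 0.09 + 0.20 + 0.16 + 0.04 + 0.15 + 0.16 = 1.20
D = 1 − ½ × 1.20 = 1 − 0.600 = 0.4000

0.40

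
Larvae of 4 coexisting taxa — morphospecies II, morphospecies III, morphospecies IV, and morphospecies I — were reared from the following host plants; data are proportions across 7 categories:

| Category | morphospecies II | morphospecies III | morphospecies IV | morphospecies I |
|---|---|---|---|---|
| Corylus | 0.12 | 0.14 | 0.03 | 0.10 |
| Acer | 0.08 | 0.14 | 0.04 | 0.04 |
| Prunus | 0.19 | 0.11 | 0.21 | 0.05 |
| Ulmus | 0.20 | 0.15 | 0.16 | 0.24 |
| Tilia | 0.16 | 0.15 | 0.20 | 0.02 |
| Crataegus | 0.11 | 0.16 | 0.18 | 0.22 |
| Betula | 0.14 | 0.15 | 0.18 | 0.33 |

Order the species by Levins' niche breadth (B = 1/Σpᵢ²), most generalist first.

Σp_IIᵢ² = 0.12² + 0.08² + 0.19² + 0.20² + 0.16² + 0.11² + 0.14² = 0.0144 + 0.0064 + 0.0361 + 0.0400 + 0.0256 + 0.0121 + 0.0196 = 0.1542
B_II = 1 / 0.1542 = 6.4851
Σp_IIIᵢ² = 0.14² + 0.14² + 0.11² + 0.15² + 0.15² + 0.16² + 0.15² = 0.0196 + 0.0196 + 0.0121 + 0.0225 + 0.0225 + 0.0256 + 0.0225 = 0.1444
B_III = 1 / 0.1444 = 6.9252
Σp_IVᵢ² = 0.03² + 0.04² + 0.21² + 0.16² + 0.20² + 0.18² + 0.18² = 0.0009 + 0.0016 + 0.0441 + 0.0256 + 0.0400 + 0.0324 + 0.0324 = 0.1770
B_IV = 1 / 0.1770 = 5.6497
Σp_Iᵢ² = 0.10² + 0.04² + 0.05² + 0.24² + 0.02² + 0.22² + 0.33² = 0.0100 + 0.0016 + 0.0025 + 0.0576 + 0.0004 + 0.0484 + 0.1089 = 0.2294
B_I = 1 / 0.2294 = 4.3592
Ranking by B (broadest → narrowest): morphospecies III (6.93) > morphospecies II (6.49) > morphospecies IV (5.65) > morphospecies I (4.36)

morphospecies III > morphospecies II > morphospecies IV > morphospecies I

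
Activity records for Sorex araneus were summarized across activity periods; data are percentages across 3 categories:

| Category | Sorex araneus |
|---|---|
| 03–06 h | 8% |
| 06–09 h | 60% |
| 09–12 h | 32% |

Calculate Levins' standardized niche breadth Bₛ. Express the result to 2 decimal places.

Convert percentages to proportions (divide by 100).
Σpᵢ² = 0.08² + 0.60² + 0.32² = 0.0064 + 0.3600 + 0.1024 = 0.4688
B = 1 / 0.4688 = 2.1331
Bₛ = (B − 1)/(n − 1) = (2.1331 − 1)/(3 − 1) = 1.1331/2 = 0.5666

0.57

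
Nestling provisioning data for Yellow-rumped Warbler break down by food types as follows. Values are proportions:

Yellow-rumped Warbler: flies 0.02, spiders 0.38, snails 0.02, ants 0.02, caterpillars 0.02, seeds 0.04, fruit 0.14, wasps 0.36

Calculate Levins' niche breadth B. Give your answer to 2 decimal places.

3.37

Σpᵢ² = 0.02² + 0.38² + 0.02² + 0.02² + 0.02² + 0.04² + 0.14² + 0.36² = 0.0004 + 0.1444 + 0.0004 + 0.0004 + 0.0004 + 0.0016 + 0.0196 + 0.1296 = 0.2968
B = 1 / 0.2968 = 3.3693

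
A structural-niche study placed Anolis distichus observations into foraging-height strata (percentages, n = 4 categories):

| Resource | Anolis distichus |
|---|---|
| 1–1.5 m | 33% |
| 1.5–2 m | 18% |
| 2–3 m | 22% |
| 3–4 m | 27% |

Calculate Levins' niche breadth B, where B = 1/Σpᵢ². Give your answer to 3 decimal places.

Convert percentages to proportions (divide by 100).
Σpᵢ² = 0.33² + 0.18² + 0.22² + 0.27² = 0.1089 + 0.0324 + 0.0484 + 0.0729 = 0.2626
B = 1 / 0.2626 = 3.80807

3.808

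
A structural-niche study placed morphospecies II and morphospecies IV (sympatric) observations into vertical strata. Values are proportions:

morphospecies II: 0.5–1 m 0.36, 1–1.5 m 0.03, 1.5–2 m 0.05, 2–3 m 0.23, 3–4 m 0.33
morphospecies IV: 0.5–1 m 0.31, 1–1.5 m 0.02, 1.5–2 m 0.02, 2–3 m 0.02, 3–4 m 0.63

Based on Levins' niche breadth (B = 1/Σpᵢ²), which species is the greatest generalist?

Σp_IIᵢ² = 0.36² + 0.03² + 0.05² + 0.23² + 0.33² = 0.1296 + 0.0009 + 0.0025 + 0.0529 + 0.1089 = 0.2948
B_II = 1 / 0.2948 = 3.3921
Σp_IVᵢ² = 0.31² + 0.02² + 0.02² + 0.02² + 0.63² = 0.0961 + 0.0004 + 0.0004 + 0.0004 + 0.3969 = 0.4942
B_IV = 1 / 0.4942 = 2.0235
Highest B → broadest niche (most generalist): morphospecies II (B = 3.39).

morphospecies II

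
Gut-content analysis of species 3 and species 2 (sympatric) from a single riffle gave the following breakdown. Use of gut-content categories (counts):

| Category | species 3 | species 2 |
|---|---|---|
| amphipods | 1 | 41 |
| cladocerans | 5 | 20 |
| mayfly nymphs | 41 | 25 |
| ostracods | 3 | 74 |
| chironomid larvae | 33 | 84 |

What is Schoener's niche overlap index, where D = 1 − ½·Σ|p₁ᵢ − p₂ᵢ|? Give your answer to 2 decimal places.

0.56

Proportions for species 3 (n=83): 1/83=0.0120, 5/83=0.0602, 41/83=0.4940, 3/83=0.0361, 33/83=0.3976
Proportions for species 2 (n=244): 41/244=0.1680, 20/244=0.0820, 25/244=0.1025, 74/244=0.3033, 84/244=0.3443
Σ|p₁ᵢ − p₂ᵢ| = 0.1560 + 0.0218 + 0.3915 + 0.2672 + 0.0533 = 0.8898
D = 1 − ½ × 0.8898 = 1 − 0.44490 = 0.55510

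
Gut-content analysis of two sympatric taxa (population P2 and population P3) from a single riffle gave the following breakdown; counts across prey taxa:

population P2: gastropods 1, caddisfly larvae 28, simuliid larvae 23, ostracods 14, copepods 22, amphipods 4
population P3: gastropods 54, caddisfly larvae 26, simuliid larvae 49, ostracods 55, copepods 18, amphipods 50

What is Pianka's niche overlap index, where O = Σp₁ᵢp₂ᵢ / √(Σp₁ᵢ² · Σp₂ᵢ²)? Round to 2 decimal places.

0.67

Proportions for population P2 (n=92): 1/92=0.0109, 28/92=0.3043, 23/92=0.2500, 14/92=0.1522, 22/92=0.2391, 4/92=0.0435
Proportions for population P3 (n=252): 54/252=0.2143, 26/252=0.1032, 49/252=0.1944, 55/252=0.2183, 18/252=0.0714, 50/252=0.1984
Σ p₁ᵢp₂ᵢ = 0.002336 + 0.031404 + 0.048600 + 0.033225 + 0.017072 + 0.008630 = 0.141267
Σp_1ᵢ² = 0.0109² + 0.3043² + 0.2500² + 0.1522² + 0.2391² + 0.0435² = 0.000119 + 0.092598 + 0.062500 + 0.023165 + 0.057169 + 0.001892 = 0.237443
Σp_2ᵢ² = 0.2143² + 0.1032² + 0.1944² + 0.2183² + 0.0714² + 0.1984² = 0.045924 + 0.010650 + 0.037791 + 0.047655 + 0.005098 + 0.039363 = 0.186481
O = 0.141267 / √(0.237443 × 0.186481) = 0.141267 / 0.2104248 = 0.6713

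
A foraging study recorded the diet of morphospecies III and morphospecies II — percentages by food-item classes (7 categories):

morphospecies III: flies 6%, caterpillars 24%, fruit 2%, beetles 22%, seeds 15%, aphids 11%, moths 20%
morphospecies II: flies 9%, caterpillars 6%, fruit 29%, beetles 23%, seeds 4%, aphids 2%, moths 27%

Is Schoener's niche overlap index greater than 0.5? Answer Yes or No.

Convert percentages to proportions (divide by 100).
Σ|p₁ᵢ − p₂ᵢ| = 0.03 + 0.18 + 0.27 + 0.01 + 0.11 + 0.09 + 0.07 = 0.76
D = 1 − ½ × 0.76 = 1 − 0.380 = 0.6200
D = 0.6200 > 0.5 → Yes.

Yes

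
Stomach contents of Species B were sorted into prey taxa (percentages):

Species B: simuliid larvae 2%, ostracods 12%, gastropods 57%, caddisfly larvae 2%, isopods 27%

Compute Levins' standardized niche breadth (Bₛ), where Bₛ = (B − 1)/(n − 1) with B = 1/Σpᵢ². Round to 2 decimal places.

0.36

Convert percentages to proportions (divide by 100).
Σpᵢ² = 0.02² + 0.12² + 0.57² + 0.02² + 0.27² = 0.0004 + 0.0144 + 0.3249 + 0.0004 + 0.0729 = 0.4130
B = 1 / 0.4130 = 2.4213
Bₛ = (B − 1)/(n − 1) = (2.4213 − 1)/(5 − 1) = 1.4213/4 = 0.3553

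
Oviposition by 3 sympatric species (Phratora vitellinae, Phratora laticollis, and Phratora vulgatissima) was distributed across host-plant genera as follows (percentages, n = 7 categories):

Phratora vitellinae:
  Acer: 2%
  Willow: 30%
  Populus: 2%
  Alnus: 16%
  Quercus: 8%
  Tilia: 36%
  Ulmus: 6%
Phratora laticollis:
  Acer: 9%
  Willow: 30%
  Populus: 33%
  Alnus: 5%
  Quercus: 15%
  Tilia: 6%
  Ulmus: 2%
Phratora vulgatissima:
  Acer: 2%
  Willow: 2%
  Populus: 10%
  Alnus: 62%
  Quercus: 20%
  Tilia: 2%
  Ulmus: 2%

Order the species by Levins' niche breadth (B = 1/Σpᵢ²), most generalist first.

Convert percentages to proportions (divide by 100).
Σp_viteᵢ² = 0.02² + 0.30² + 0.02² + 0.16² + 0.08² + 0.36² + 0.06² = 0.0004 + 0.0900 + 0.0004 + 0.0256 + 0.0064 + 0.1296 + 0.0036 = 0.2560
B_vite = 1 / 0.2560 = 3.9063
Σp_latiᵢ² = 0.09² + 0.30² + 0.33² + 0.05² + 0.15² + 0.06² + 0.02² = 0.0081 + 0.0900 + 0.1089 + 0.0025 + 0.0225 + 0.0036 + 0.0004 = 0.2360
B_lati = 1 / 0.2360 = 4.2373
Σp_vulgᵢ² = 0.02² + 0.02² + 0.10² + 0.62² + 0.20² + 0.02² + 0.02² = 0.0004 + 0.0004 + 0.0100 + 0.3844 + 0.0400 + 0.0004 + 0.0004 = 0.4360
B_vulg = 1 / 0.4360 = 2.2936
Ranking by B (broadest → narrowest): Phratora laticollis (4.24) > Phratora vitellinae (3.91) > Phratora vulgatissima (2.29)

Phratora laticollis > Phratora vitellinae > Phratora vulgatissima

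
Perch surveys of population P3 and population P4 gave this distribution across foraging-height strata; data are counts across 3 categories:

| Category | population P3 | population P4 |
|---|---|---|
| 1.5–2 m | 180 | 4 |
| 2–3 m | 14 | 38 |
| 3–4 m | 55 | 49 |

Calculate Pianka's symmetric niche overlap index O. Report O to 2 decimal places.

0.34

Proportions for population P3 (n=249): 180/249=0.7229, 14/249=0.0562, 55/249=0.2209
Proportions for population P4 (n=91): 4/91=0.0440, 38/91=0.4176, 49/91=0.5385
Σ p₁ᵢp₂ᵢ = 0.031808 + 0.023469 + 0.118955 = 0.174232
Σp_1ᵢ² = 0.7229² + 0.0562² + 0.2209² = 0.522584 + 0.003158 + 0.048797 = 0.574539
Σp_2ᵢ² = 0.0440² + 0.4176² + 0.5385² = 0.001936 + 0.174390 + 0.289982 = 0.466308
O = 0.174232 / √(0.574539 × 0.466308) = 0.174232 / 0.5176023 = 0.3366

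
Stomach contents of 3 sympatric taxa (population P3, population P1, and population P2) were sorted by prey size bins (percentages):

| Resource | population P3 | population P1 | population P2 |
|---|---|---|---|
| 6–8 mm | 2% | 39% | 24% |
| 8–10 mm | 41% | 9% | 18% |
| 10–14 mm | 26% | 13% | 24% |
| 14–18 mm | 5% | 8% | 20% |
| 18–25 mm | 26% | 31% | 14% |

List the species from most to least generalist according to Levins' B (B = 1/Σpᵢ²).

Convert percentages to proportions (divide by 100).
Σp_P3ᵢ² = 0.02² + 0.41² + 0.26² + 0.05² + 0.26² = 0.0004 + 0.1681 + 0.0676 + 0.0025 + 0.0676 = 0.3062
B_P3 = 1 / 0.3062 = 3.2658
Σp_P1ᵢ² = 0.39² + 0.09² + 0.13² + 0.08² + 0.31² = 0.1521 + 0.0081 + 0.0169 + 0.0064 + 0.0961 = 0.2796
B_P1 = 1 / 0.2796 = 3.5765
Σp_P2ᵢ² = 0.24² + 0.18² + 0.24² + 0.20² + 0.14² = 0.0576 + 0.0324 + 0.0576 + 0.0400 + 0.0196 = 0.2072
B_P2 = 1 / 0.2072 = 4.8263
Ranking by B (broadest → narrowest): population P2 (4.83) > population P1 (3.58) > population P3 (3.27)

population P2 > population P1 > population P3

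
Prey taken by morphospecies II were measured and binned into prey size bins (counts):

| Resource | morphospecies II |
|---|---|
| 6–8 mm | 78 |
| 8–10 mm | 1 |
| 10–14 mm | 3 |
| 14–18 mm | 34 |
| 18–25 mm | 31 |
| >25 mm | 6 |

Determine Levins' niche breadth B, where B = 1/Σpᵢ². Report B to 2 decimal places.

2.84

Proportions for morphospecies II (n=153): 78/153=0.5098, 1/153=0.0065, 3/153=0.0196, 34/153=0.2222, 31/153=0.2026, 6/153=0.0392
Σpᵢ² = 0.5098² + 0.0065² + 0.0196² + 0.2222² + 0.2026² + 0.0392² = 0.259896 + 0.000042 + 0.000384 + 0.049373 + 0.041047 + 0.001537 = 0.352279
B = 1 / 0.352279 = 2.8387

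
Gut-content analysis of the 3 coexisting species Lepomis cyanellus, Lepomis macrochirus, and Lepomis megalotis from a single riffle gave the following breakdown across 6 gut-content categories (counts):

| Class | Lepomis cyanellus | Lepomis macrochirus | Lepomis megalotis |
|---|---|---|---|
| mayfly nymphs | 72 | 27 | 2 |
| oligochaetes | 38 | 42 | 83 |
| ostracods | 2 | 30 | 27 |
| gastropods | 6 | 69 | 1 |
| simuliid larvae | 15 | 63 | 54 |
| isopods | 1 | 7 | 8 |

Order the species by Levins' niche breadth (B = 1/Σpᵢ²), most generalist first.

Lepomis macrochirus > Lepomis megalotis > Lepomis cyanellus

Proportions for Lepomis cyanellus (n=134): 72/134=0.5373, 38/134=0.2836, 2/134=0.0149, 6/134=0.0448, 15/134=0.1119, 1/134=0.0075
Proportions for Lepomis macrochirus (n=238): 27/238=0.1134, 42/238=0.1765, 30/238=0.1261, 69/238=0.2899, 63/238=0.2647, 7/238=0.0294
Proportions for Lepomis megalotis (n=175): 2/175=0.0114, 83/175=0.4743, 27/175=0.1543, 1/175=0.0057, 54/175=0.3086, 8/175=0.0457
Σp_cyanᵢ² = 0.5373² + 0.2836² + 0.0149² + 0.0448² + 0.1119² + 0.0075² = 0.288691 + 0.080429 + 0.000222 + 0.002007 + 0.012522 + 0.000056 = 0.383927
B_cyan = 1 / 0.383927 = 2.6047
Σp_macrᵢ² = 0.1134² + 0.1765² + 0.1261² + 0.2899² + 0.2647² + 0.0294² = 0.012860 + 0.031152 + 0.015901 + 0.084042 + 0.070066 + 0.000864 = 0.214885
B_macr = 1 / 0.214885 = 4.6537
Σp_megaᵢ² = 0.0114² + 0.4743² + 0.1543² + 0.0057² + 0.3086² + 0.0457² = 0.000130 + 0.224960 + 0.023808 + 0.000032 + 0.095234 + 0.002088 = 0.346252
B_mega = 1 / 0.346252 = 2.8881
Ranking by B (broadest → narrowest): Lepomis macrochirus (4.65) > Lepomis megalotis (2.89) > Lepomis cyanellus (2.60)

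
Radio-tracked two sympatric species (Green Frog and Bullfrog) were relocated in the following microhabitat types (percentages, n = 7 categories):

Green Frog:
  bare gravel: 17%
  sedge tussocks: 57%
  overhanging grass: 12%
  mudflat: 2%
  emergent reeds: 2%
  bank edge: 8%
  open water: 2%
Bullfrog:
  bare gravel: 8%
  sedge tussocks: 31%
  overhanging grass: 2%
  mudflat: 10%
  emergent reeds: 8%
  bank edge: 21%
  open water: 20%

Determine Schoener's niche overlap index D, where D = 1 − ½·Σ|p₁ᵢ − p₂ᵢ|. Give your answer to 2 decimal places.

0.55

Convert percentages to proportions (divide by 100).
Σ|p₁ᵢ − p₂ᵢ| = 0.09 + 0.26 + 0.10 + 0.08 + 0.06 + 0.13 + 0.18 = 0.90
D = 1 − ½ × 0.90 = 1 − 0.450 = 0.5500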